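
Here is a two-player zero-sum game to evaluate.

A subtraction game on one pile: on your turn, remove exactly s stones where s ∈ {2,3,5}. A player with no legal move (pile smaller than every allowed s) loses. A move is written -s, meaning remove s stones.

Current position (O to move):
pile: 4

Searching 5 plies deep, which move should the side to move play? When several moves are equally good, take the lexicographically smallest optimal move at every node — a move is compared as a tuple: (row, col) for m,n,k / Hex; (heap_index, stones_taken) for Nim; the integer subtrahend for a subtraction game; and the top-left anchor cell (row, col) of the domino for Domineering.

p1 O@[4]: -2[2]-1 -3[1]+1*
p2 X@[1] terminal -1; root [4] d5

O's best at [4]: -3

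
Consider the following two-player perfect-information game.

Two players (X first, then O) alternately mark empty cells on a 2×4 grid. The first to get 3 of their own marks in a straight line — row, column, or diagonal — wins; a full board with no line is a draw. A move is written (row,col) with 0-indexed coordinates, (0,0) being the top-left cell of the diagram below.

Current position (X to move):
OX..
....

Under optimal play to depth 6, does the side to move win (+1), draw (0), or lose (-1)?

p1 X@[OX../....]: (0,2)[OXX./....]+0* (0,3)[OX.X/....]+0 (1,0)[OX../X...]+0 (1,1)[OX../.X..]+0 (1,2)[OX../..X.]+0 (1,3)[OX../...X]+0
p2 O@[OXX./....]: (0,3)[OXXO/....]+0* (1,0)[OXX./O...]-1 (1,1)[OXX./.O..]-1 (1,2)[OXX./..O.]-1 (1,3)[OXX./...O]-1
p3 X@[OXXO/....]: (1,0)[OXXO/X...]+0* (1,1)[OXXO/.X..]+0 (1,2)[OXXO/..X.]+0 (1,3)[OXXO/...X]+0
p4 O@[OXXO/X...]: (1,1)[OXXO/XO..]+0* (1,2)[OXXO/X.O.]+0 (1,3)[OXXO/X..O]+0
p5 X@[OXXO/XO..]: (1,2)[OXXO/XOX.]+0* (1,3)[OXXO/XO.X]+0
p6 O@[OXXO/XOX.]: (1,3)[OXXO/XOXO]+0*
p7 X@[OXXO/XOXO] terminal +0; root [OX../....] d6

value(OX../...., X) = 0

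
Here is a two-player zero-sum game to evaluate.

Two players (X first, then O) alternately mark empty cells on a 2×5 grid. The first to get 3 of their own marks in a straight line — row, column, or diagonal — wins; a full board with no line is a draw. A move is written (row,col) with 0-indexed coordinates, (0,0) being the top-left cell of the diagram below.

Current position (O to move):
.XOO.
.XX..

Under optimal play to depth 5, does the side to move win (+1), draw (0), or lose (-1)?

value(.XOO./.XX.., O) = +1

ply 1, O at .XOO./.XX.. | (0,0)=-1→OXOO./.XX..; (0,4)=+1→.XOOO/.XX..*; (1,0)=-1→.XOO./OXX..; (1,3)=-1→.XOO./.XXO.; (1,4)=-1→.XOO./.XX.O
ply 2: .XOOO/.XX.. is terminal -1 (X); from .XOO./.XX.. depth 5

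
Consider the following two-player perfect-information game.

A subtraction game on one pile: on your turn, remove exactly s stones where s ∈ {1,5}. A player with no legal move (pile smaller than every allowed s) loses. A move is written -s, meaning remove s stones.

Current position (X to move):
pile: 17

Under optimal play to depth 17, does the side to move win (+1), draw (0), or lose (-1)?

[17] X move#1: -1:+1/16*, -5:+1/12
[16] O move#2: -1:-1/15*, -5:-1/11
[15] X move#3: -1:+1/14*, -5:+1/10
[14] O move#4: -1:-1/13*, -5:-1/9
[13] X move#5: -1:+1/12*, -5:+1/8
[12] O move#6: -1:-1/11*, -5:-1/7
[11] X move#7: -1:+1/10*, -5:+1/6
[10] O move#8: -1:-1/9*, -5:-1/5
[9] X move#9: -1:+1/8*, -5:+1/4
[8] O move#10: -1:-1/7*, -5:-1/3
[7] X move#11: -1:+1/6*, -5:+1/2
[6] O move#12: -1:-1/5*, -5:-1/1
[5] X move#13: -1:+1/4*, -5:+1/0
[4] O move#14: -1:-1/3*
[3] X move#15: -1:+1/2*
[2] O move#16: -1:-1/1*
[1] X move#17: -1:+1/0*
[0] end (terminal -1, O#18); searched 17 to 17

value(17, X) = +1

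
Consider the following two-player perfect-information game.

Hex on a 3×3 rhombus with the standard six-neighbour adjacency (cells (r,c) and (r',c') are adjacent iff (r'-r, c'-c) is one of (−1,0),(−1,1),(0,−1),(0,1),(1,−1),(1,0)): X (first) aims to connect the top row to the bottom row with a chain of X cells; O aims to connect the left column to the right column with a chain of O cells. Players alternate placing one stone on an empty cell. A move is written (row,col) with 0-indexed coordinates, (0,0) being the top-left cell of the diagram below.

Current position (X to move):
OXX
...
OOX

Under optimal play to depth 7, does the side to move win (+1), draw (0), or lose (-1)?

value(OXX/.../OOX, X) = +1

p1 X@[OXX/.../OOX]: (1,0)[OXX/X../OOX]-1 (1,1)[OXX/.X./OOX]-1 (1,2)[OXX/..X/OOX]+1*
p2 O@[OXX/..X/OOX] terminal -1; root [OXX/.../OOX] d7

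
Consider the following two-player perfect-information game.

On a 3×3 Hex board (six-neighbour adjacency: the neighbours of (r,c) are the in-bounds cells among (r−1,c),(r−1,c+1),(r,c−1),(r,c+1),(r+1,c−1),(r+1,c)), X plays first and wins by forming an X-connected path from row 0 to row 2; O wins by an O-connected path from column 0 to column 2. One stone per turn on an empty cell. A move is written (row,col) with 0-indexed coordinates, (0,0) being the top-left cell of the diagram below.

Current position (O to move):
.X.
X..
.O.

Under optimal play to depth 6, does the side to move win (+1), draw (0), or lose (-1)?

value(.X./X../.O., O) = +1

p1 O@[.X./X../.O.]: (0,0)[OX./X../.O.]-1 (0,2)[.XO/X../.O.]-1 (1,1)[.X./XO./.O.]-1 (1,2)[.X./X.O/.O.]-1 (2,0)[.X./X../OO.]+1* (2,2)[.X./X../.OO]-1
p2 X@[.X./X../OO.]: (0,0)[XX./X../OO.]-1* (0,2)[.XX/X../OO.]-1 (1,1)[.X./XX./OO.]-1 (1,2)[.X./X.X/OO.]-1 (2,2)[.X./X../OOX]-1
p3 O@[XX./X../OO.]: (0,2)[XXO/X../OO.]+1* (1,1)[XX./XO./OO.]+1 (1,2)[XX./X.O/OO.]+1 (2,2)[XX./X../OOO]+1
p4 X@[XXO/X../OO.]: (1,1)[XXO/XX./OO.]-1* (1,2)[XXO/X.X/OO.]-1 (2,2)[XXO/X../OOX]-1
p5 O@[XXO/XX./OO.]: (1,2)[XXO/XXO/OO.]+1* (2,2)[XXO/XX./OOO]+1
p6 X@[XXO/XXO/OO.] terminal -1; root [.X./X../.O.] d6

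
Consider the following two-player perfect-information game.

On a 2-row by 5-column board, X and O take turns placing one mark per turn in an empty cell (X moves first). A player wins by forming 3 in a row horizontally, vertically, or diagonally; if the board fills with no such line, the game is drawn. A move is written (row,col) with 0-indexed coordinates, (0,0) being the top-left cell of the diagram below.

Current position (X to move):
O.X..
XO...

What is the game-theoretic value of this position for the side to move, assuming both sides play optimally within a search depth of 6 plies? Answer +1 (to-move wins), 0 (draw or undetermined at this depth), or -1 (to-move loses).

value(O.X../XO..., X) = +1

ply 1, X at O.X../XO... | (0,1)=+0→OXX../XO...; (0,3)=+1→O.XX./XO...*; (0,4)=+0→O.X.X/XO...; (1,2)=+0→O.X../XOX..; (1,3)=+0→O.X../XO.X.; (1,4)=+0→O.X../XO..X
ply 2, O at O.XX./XO... | (0,1)=-1→OOXX./XO...*; (0,4)=-1→O.XXO/XO...; (1,2)=-1→O.XX./XOO..; (1,3)=-1→O.XX./XO.O.; (1,4)=-1→O.XX./XO..O
ply 3, X at OOXX./XO... | (0,4)=+1→OOXXX/XO...*; (1,2)=+0→OOXX./XOX..; (1,3)=+0→OOXX./XO.X.; (1,4)=+0→OOXX./XO..X
ply 4: OOXXX/XO... is terminal -1 (O); from O.X../XO... depth 6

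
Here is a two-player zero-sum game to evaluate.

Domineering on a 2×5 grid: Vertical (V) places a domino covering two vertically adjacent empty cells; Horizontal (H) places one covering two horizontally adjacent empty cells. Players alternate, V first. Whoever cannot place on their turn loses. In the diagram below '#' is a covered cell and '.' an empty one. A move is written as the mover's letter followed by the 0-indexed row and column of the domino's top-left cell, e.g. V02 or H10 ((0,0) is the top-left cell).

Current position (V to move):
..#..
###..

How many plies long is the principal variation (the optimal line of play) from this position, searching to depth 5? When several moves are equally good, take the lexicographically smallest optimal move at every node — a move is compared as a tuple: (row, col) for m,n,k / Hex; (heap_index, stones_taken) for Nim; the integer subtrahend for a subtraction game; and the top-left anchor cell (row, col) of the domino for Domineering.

PV length from [..#../###..]: 3 plies

[..#../###..] V move#1: V03:+1/..##./####.*, V04:+1/..#.#/###.#
[..##./####.] H move#2: H00:-1/####./####.*
[####./####.] V move#3: V04:+1/#####/#####*
[#####/#####] end (terminal -1, H#4); searched ..#../###.. to 5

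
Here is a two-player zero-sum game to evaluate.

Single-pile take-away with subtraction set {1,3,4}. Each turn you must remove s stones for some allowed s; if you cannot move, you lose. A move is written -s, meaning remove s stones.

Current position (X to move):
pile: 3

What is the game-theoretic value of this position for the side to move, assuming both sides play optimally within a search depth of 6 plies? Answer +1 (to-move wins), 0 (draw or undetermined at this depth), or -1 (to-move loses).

value(3, X) = +1

p1 X@[3]: -1[2]+1* -3[0]+1
p2 O@[2]: -1[1]-1*
p3 X@[1]: -1[0]+1*
p4 O@[0] terminal -1; root [3] d6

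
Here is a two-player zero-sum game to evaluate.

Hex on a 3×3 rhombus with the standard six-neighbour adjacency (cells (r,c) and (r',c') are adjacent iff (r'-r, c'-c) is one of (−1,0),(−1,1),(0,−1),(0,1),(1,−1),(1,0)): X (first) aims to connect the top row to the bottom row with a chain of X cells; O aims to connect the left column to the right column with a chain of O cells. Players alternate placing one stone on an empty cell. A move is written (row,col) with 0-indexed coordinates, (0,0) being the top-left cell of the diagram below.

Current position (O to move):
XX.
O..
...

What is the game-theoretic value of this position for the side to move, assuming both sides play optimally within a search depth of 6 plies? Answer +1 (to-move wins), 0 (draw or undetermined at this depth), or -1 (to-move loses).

value(XX./O../..., O) = +1

ply 1, O at XX./O../... | (0,2)=-1→XXO/O../...; (1,1)=+1→XX./OO./...*; (1,2)=-1→XX./O.O/...; (2,0)=-1→XX./O../O..; (2,1)=+1→XX./O../.O.; (2,2)=-1→XX./O../..O
ply 2, X at XX./OO./... | (0,2)=-1→XXX/OO./...*; (1,2)=-1→XX./OOX/...; (2,0)=-1→XX./OO./X..; (2,1)=-1→XX./OO./.X.; (2,2)=-1→XX./OO./..X
ply 3, O at XXX/OO./... | (1,2)=+1→XXX/OOO/...*; (2,0)=-1→XXX/OO./O..; (2,1)=+1→XXX/OO./.O.; (2,2)=+1→XXX/OO./..O
ply 4: XXX/OOO/... is terminal -1 (X); from XX./O../... depth 6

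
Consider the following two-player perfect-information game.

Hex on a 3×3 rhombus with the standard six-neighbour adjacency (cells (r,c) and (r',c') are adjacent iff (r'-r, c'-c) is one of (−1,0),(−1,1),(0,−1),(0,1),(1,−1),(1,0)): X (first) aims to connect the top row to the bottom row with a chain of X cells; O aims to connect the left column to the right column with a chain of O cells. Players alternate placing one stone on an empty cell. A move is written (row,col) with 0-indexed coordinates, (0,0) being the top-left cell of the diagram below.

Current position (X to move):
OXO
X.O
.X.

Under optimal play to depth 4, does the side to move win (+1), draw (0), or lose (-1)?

ply 1, X at OXO/X.O/.X. | (1,1)=+1→OXO/XXO/.X.*; (2,0)=+1→OXO/X.O/XX.; (2,2)=+1→OXO/X.O/.XX
ply 2: OXO/XXO/.X. is terminal -1 (O); from OXO/X.O/.X. depth 4

value(OXO/X.O/.X., X) = +1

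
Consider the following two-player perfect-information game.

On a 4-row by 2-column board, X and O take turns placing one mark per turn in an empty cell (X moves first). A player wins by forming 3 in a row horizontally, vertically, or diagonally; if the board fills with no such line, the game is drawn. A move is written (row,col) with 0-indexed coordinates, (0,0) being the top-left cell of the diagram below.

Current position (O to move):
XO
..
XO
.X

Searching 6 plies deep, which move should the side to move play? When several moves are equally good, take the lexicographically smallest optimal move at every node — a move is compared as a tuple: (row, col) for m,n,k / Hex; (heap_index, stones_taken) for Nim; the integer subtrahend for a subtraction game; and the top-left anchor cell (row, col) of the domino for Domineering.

p1 O@[XO/../XO/.X]: (1,0)[XO/O./XO/.X]+0 (1,1)[XO/.O/XO/.X]+1* (3,0)[XO/../XO/OX]-1
p2 X@[XO/.O/XO/.X] terminal -1; root [XO/../XO/.X] d6

O's best at [XO/../XO/.X]: (1,1)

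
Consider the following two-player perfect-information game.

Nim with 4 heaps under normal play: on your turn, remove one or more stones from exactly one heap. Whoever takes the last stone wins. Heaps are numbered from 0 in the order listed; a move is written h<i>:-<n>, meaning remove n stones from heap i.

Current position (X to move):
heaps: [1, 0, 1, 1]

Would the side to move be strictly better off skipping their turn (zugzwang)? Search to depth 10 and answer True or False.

zugzwang((1,0,1,1), X) = False

[(1,0,1,1)] X move#1: h0:-1:+1/(0,0,1,1)*, h2:-1:+1/(1,0,0,1), h3:-1:+1/(1,0,1,0)
[(0,0,1,1)] O move#2: h2:-1:-1/(0,0,0,1)*, h3:-1:-1/(0,0,1,0)
[(0,0,0,1)] X move#3: h3:-1:+1/(0,0,0,0)*
[(0,0,0,0)] end (terminal -1, O#4); searched (1,0,1,1) to 10
suppose X passes — search the same position with O to move:
pass> [(1,0,1,1)] O move#1: h0:-1:+1/(0,0,1,1)*, h2:-1:+1/(1,0,0,1), h3:-1:+1/(1,0,1,0)
pass> [(0,0,1,1)] X move#2: h2:-1:-1/(0,0,0,1)*, h3:-1:-1/(0,0,1,0)
pass> [(0,0,0,1)] O move#3: h3:-1:+1/(0,0,0,0)*
pass> [(0,0,0,0)] end (terminal -1, X#4); searched (1,0,1,1) to 10
for X: play +1, pass -1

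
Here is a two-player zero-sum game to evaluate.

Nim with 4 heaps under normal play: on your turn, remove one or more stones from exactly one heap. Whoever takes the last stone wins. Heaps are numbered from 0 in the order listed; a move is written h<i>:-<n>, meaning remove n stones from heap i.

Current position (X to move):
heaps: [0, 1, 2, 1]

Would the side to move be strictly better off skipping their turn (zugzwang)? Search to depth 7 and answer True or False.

p1 X@[(0,1,2,1)]: h1:-1[(0,0,2,1)]-1 h2:-1[(0,1,1,1)]-1 h2:-2[(0,1,0,1)]+1* h3:-1[(0,1,2,0)]-1
p2 O@[(0,1,0,1)]: h1:-1[(0,0,0,1)]-1* h3:-1[(0,1,0,0)]-1
p3 X@[(0,0,0,1)]: h3:-1[(0,0,0,0)]+1*
p4 O@[(0,0,0,0)] terminal -1; root [(0,1,2,1)] d7
pass branch (O moves first from the same position):
  | p1 O@[(0,1,2,1)]: h1:-1[(0,0,2,1)]-1 h2:-1[(0,1,1,1)]-1 h2:-2[(0,1,0,1)]+1* h3:-1[(0,1,2,0)]-1
  | p2 X@[(0,1,0,1)]: h1:-1[(0,0,0,1)]-1* h3:-1[(0,1,0,0)]-1
  | p3 O@[(0,0,0,1)]: h3:-1[(0,0,0,0)]+1*
  | p4 X@[(0,0,0,0)] terminal -1; root [(0,1,2,1)] d7
X moving scores +1; X passing scores -1

zugzwang((0,1,2,1), X) = False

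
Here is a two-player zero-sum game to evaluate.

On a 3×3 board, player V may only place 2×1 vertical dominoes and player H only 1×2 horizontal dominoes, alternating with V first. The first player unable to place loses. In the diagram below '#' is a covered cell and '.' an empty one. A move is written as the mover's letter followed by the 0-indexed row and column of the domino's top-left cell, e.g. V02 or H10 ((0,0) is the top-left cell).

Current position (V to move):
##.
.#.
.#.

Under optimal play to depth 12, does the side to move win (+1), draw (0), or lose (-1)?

value(##./.#./.#., V) = +1

p1 V@[##./.#./.#.]: V02[###/.##/.#.]+1* V10[##./##./##.]+1 V12[##./.##/.##]+1
p2 H@[###/.##/.#.] terminal -1; root [##./.#./.#.] d12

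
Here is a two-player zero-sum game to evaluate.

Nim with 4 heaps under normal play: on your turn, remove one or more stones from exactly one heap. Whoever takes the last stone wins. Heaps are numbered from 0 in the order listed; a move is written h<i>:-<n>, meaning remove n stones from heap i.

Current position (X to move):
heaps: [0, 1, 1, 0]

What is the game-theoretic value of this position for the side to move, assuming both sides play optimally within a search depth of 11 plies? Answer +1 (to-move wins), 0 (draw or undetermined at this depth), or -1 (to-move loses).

ply 1, X at (0,1,1,0) | h1:-1=-1→(0,0,1,0)*; h2:-1=-1→(0,1,0,0)
ply 2, O at (0,0,1,0) | h2:-1=+1→(0,0,0,0)*
ply 3: (0,0,0,0) is terminal -1 (X); from (0,1,1,0) depth 11

value((0,1,1,0), X) = -1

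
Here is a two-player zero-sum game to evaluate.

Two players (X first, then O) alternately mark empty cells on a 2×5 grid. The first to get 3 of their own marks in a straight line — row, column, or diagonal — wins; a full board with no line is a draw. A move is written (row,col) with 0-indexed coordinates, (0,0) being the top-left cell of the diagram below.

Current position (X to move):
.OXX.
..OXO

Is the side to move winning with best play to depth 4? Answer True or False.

X winning at [.OXX./..OXO]: True

p1 X@[.OXX./..OXO]: (0,0)[XOXX./..OXO]+0 (0,4)[.OXXX/..OXO]+1* (1,0)[.OXX./X.OXO]+0 (1,1)[.OXX./.XOXO]+0
p2 O@[.OXXX/..OXO] terminal -1; root [.OXX./..OXO] d4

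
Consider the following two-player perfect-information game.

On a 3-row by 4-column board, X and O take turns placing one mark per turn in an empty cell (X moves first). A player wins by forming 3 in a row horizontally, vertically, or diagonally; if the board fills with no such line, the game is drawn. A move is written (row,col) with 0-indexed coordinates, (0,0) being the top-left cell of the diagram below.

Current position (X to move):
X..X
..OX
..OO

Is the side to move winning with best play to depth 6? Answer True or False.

X winning at [X..X/..OX/..OO]: False

ply 1, X at X..X/..OX/..OO | (0,1)=-1→XX.X/..OX/..OO*; (0,2)=-1→X.XX/..OX/..OO; (1,0)=-1→X..X/X.OX/..OO; (1,1)=-1→X..X/.XOX/..OO; (2,0)=-1→X..X/..OX/X.OO; (2,1)=-1→X..X/..OX/.XOO
ply 2, O at XX.X/..OX/..OO | (0,2)=+1→XXOX/..OX/..OO*; (1,0)=-1→XX.X/O.OX/..OO; (1,1)=-1→XX.X/.OOX/..OO; (2,0)=-1→XX.X/..OX/O.OO; (2,1)=+1→XX.X/..OX/.OOO
ply 3: XXOX/..OX/..OO is terminal -1 (X); from X..X/..OX/..OO depth 6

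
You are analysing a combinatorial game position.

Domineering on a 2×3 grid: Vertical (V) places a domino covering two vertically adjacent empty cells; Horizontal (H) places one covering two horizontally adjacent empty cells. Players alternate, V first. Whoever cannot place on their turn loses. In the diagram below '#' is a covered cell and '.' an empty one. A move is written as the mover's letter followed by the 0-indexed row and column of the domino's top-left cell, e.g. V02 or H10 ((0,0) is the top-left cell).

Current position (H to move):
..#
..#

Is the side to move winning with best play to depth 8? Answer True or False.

H winning at [..#/..#]: True

[..#/..#] H move#1: H00:+1/###/..#*, H10:+1/..#/###
[###/..#] end (terminal -1, V#2); searched ..#/..# to 8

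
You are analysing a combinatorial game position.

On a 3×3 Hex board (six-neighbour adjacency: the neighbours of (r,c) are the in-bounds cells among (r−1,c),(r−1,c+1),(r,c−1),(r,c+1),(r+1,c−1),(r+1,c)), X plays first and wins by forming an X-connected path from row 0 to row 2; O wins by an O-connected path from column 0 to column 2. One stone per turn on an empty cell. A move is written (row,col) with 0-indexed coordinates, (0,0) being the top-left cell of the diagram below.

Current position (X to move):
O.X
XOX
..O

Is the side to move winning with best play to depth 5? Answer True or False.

p1 X@[O.X/XOX/..O]: (0,1)[OXX/XOX/..O]+1* (2,0)[O.X/XOX/X.O]+1 (2,1)[O.X/XOX/.XO]+1
p2 O@[OXX/XOX/..O]: (2,0)[OXX/XOX/O.O]-1* (2,1)[OXX/XOX/.OO]-1
p3 X@[OXX/XOX/O.O]: (2,1)[OXX/XOX/OXO]+1*
p4 O@[OXX/XOX/OXO] terminal -1; root [O.X/XOX/..O] d5

X winning at [O.X/XOX/..O]: True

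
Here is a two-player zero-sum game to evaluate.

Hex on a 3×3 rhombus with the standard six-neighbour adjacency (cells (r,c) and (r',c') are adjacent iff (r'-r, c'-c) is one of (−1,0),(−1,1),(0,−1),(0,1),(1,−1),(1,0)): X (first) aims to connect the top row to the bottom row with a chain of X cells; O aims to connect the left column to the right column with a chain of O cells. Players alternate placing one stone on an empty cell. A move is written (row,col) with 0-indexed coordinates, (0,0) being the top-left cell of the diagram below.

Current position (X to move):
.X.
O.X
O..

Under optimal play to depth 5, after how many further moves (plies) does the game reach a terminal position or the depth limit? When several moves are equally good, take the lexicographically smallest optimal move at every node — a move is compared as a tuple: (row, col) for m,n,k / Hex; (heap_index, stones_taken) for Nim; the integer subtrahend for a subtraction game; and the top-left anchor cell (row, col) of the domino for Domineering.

PV length from [.X./O.X/O..]: 5 plies

[.X./O.X/O..] X move#1: (0,0):+1/XX./O.X/O..*, (0,2):+1/.XX/O.X/O.., (1,1):+1/.X./OXX/O.., (2,1):+1/.X./O.X/OX., (2,2):+1/.X./O.X/O.X
[XX./O.X/O..] O move#2: (0,2):-1/XXO/O.X/O..*, (1,1):-1/XX./OOX/O.., (2,1):-1/XX./O.X/OO., (2,2):-1/XX./O.X/O.O
[XXO/O.X/O..] X move#3: (1,1):+1/XXO/OXX/O..*, (2,1):-1/XXO/O.X/OX., (2,2):-1/XXO/O.X/O.X
[XXO/OXX/O..] O move#4: (2,1):-1/XXO/OXX/OO.*, (2,2):-1/XXO/OXX/O.O
[XXO/OXX/OO.] X move#5: (2,2):+1/XXO/OXX/OOX*
[XXO/OXX/OOX] end (terminal -1, O#6); searched .X./O.X/O.. to 5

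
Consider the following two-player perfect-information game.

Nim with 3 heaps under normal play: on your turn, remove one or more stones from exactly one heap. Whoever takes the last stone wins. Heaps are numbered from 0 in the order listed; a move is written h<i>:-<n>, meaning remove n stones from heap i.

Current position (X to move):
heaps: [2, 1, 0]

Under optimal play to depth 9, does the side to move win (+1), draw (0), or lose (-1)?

[(2,1,0)] X move#1: h0:-1:+1/(1,1,0)*, h0:-2:-1/(0,1,0), h1:-1:-1/(2,0,0)
[(1,1,0)] O move#2: h0:-1:-1/(0,1,0)*, h1:-1:-1/(1,0,0)
[(0,1,0)] X move#3: h1:-1:+1/(0,0,0)*
[(0,0,0)] end (terminal -1, O#4); searched (2,1,0) to 9

value((2,1,0), X) = +1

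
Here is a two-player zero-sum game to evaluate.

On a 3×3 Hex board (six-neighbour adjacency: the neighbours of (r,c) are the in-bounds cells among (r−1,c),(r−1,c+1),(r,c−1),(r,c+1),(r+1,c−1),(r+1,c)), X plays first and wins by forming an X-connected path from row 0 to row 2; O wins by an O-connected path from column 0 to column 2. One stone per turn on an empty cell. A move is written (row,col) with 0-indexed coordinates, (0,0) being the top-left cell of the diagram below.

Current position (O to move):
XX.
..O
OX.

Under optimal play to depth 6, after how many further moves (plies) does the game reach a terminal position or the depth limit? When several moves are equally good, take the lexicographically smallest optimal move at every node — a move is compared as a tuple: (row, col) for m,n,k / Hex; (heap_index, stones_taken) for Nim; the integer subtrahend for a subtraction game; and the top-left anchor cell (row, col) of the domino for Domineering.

PV length from [XX./..O/OX.]: 1 ply

p1 O@[XX./..O/OX.]: (0,2)[XXO/..O/OX.]-1 (1,0)[XX./O.O/OX.]-1 (1,1)[XX./.OO/OX.]+1* (2,2)[XX./..O/OXO]-1
p2 X@[XX./.OO/OX.] terminal -1; root [XX./..O/OX.] d6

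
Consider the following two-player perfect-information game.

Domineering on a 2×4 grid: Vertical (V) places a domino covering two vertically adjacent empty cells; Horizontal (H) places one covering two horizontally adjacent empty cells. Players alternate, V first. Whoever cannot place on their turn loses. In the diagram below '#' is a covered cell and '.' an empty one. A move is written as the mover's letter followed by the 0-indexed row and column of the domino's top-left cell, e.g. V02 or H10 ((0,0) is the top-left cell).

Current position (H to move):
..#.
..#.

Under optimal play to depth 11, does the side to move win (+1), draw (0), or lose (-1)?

value(..#./..#., H) = +1

ply 1, H at ..#./..#. | H00=+1→###./..#.*; H10=+1→..#./###.
ply 2, V at ###./..#. | V03=-1→####/..##*
ply 3, H at ####/..## | H10=+1→####/####*
ply 4: ####/#### is terminal -1 (V); from ..#./..#. depth 11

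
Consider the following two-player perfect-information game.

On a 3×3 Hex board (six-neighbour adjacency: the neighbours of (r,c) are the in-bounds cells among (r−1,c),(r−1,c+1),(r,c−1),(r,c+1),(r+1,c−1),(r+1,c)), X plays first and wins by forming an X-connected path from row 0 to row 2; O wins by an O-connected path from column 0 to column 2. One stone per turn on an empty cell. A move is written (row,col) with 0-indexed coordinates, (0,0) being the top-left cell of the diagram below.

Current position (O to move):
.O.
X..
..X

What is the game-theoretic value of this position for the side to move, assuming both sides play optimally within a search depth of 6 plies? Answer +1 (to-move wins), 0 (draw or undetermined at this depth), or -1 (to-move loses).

p1 O@[.O./X../..X]: (0,0)[OO./X../..X]-1 (0,2)[.OO/X../..X]-1 (1,1)[.O./XO./..X]+1* (1,2)[.O./X.O/..X]-1 (2,0)[.O./X../O.X]-1 (2,1)[.O./X../.OX]-1
p2 X@[.O./XO./..X]: (0,0)[XO./XO./..X]-1* (0,2)[.OX/XO./..X]-1 (1,2)[.O./XOX/..X]-1 (2,0)[.O./XO./X.X]-1 (2,1)[.O./XO./.XX]-1
p3 O@[XO./XO./..X]: (0,2)[XOO/XO./..X]-1 (1,2)[XO./XOO/..X]-1 (2,0)[XO./XO./O.X]+1* (2,1)[XO./XO./.OX]-1
p4 X@[XO./XO./O.X]: (0,2)[XOX/XO./O.X]-1* (1,2)[XO./XOX/O.X]-1 (2,1)[XO./XO./OXX]-1
p5 O@[XOX/XO./O.X]: (1,2)[XOX/XOO/O.X]+1* (2,1)[XOX/XO./OOX]-1
p6 X@[XOX/XOO/O.X] terminal -1; root [.O./X../..X] d6

value(.O./X../..X, O) = +1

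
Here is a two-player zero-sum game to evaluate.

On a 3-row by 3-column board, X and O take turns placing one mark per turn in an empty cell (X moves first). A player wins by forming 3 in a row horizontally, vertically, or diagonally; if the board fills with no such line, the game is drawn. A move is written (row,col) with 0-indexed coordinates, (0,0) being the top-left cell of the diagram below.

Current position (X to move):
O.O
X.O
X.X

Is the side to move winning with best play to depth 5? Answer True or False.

ply 1, X at O.O/X.O/X.X | (0,1)=+0→OXO/X.O/X.X; (1,1)=-1→O.O/XXO/X.X; (2,1)=+1→O.O/X.O/XXX*
ply 2: O.O/X.O/XXX is terminal -1 (O); from O.O/X.O/X.X depth 5

X winning at [O.O/X.O/X.X]: True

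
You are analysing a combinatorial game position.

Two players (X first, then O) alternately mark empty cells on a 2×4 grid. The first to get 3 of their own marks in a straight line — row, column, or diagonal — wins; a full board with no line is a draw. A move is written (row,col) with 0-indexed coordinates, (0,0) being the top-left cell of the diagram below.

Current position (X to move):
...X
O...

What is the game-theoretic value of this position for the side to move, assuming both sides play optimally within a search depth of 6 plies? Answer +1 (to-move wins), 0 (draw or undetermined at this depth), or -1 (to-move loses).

[...X/O...] X move#1: (0,0):+0/X..X/O...*, (0,1):+0/.X.X/O..., (0,2):+0/..XX/O..., (1,1):+0/...X/OX.., (1,2):+0/...X/O.X., (1,3):+0/...X/O..X
[X..X/O...] O move#2: (0,1):+0/XO.X/O...*, (0,2):+0/X.OX/O..., (1,1):+0/X..X/OO.., (1,2):+0/X..X/O.O., (1,3):+0/X..X/O..O
[XO.X/O...] X move#3: (0,2):+0/XOXX/O...*, (1,1):+0/XO.X/OX.., (1,2):+0/XO.X/O.X., (1,3):+0/XO.X/O..X
[XOXX/O...] O move#4: (1,1):+0/XOXX/OO..*, (1,2):+0/XOXX/O.O., (1,3):+0/XOXX/O..O
[XOXX/OO..] X move#5: (1,2):+0/XOXX/OOX.*, (1,3):-1/XOXX/OO.X
[XOXX/OOX.] O move#6: (1,3):+0/XOXX/OOXO*
[XOXX/OOXO] end (terminal +0, X#7); searched ...X/O... to 6

value(...X/O..., X) = 0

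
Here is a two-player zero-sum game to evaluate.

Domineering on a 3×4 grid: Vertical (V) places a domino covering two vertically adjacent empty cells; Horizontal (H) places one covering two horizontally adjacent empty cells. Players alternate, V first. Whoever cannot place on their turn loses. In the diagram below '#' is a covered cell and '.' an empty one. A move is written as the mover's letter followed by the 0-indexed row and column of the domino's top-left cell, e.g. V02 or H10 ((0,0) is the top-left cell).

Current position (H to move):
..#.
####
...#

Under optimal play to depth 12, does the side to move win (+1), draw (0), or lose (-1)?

value(..#./####/...#, H) = +1

ply 1, H at ..#./####/...# | H00=+1→###./####/...#*; H20=+1→..#./####/##.#; H21=+1→..#./####/.###
ply 2: ###./####/...# is terminal -1 (V); from ..#./####/...# depth 12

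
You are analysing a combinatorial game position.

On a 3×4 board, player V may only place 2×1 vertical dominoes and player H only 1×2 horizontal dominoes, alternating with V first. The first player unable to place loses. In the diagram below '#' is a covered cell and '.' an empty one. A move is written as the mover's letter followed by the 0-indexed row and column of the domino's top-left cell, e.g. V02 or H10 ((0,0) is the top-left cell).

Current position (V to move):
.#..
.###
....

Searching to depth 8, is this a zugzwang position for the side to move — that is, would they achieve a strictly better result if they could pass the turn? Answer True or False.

[.#../.###/....] V move#1: V00:-1/##../####/....*, V10:-1/.#../####/#...
[##../####/....] H move#2: H02:+1/####/####/....*, H20:+1/##../####/##.., H21:+1/##../####/.##., H22:+1/##../####/..##
[####/####/....] end (terminal -1, V#3); searched .#../.###/.... to 8
if V skipped the turn, H would face:
~ [.#../.###/....] H move#1: H02:+1/.###/.###/....*, H20:+1/.#../.###/##.., H21:+1/.#../.###/.##., H22:+1/.#../.###/..##
~ [.###/.###/....] V move#2: V00:-1/####/####/....*, V10:-1/.###/####/#...
~ [####/####/....] H move#3: H20:+1/####/####/##..*, H21:+1/####/####/.##., H22:+1/####/####/..##
~ [####/####/##..] end (terminal -1, V#4); searched .#../.###/.... to 8
compare (V): move=-1 vs pass=-1

zugzwang(.#../.###/...., V) = False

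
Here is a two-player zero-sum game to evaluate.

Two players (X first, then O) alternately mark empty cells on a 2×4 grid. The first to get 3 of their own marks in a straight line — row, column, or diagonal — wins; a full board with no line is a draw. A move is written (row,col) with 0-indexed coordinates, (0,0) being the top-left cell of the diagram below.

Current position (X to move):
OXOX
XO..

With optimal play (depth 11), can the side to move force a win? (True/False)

X winning at [OXOX/XO..]: False

p1 X@[OXOX/XO..]: (1,2)[OXOX/XOX.]+0* (1,3)[OXOX/XO.X]+0
p2 O@[OXOX/XOX.]: (1,3)[OXOX/XOXO]+0*
p3 X@[OXOX/XOXO] terminal +0; root [OXOX/XO..] d11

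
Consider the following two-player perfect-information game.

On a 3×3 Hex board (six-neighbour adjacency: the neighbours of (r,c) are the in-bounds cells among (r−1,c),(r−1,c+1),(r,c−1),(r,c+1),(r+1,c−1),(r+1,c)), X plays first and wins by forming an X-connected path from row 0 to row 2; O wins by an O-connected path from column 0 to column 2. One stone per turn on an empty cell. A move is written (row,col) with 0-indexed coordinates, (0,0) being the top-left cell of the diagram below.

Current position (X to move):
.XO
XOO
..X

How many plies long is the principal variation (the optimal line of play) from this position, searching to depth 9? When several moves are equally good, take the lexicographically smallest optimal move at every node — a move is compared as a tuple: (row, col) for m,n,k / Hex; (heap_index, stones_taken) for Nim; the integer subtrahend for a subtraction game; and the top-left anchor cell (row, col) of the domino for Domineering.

ply 1, X at .XO/XOO/..X | (0,0)=-1→XXO/XOO/..X; (2,0)=+1→.XO/XOO/X.X*; (2,1)=-1→.XO/XOO/.XX
ply 2: .XO/XOO/X.X is terminal -1 (O); from .XO/XOO/..X depth 9

PV length from [.XO/XOO/..X]: 1 ply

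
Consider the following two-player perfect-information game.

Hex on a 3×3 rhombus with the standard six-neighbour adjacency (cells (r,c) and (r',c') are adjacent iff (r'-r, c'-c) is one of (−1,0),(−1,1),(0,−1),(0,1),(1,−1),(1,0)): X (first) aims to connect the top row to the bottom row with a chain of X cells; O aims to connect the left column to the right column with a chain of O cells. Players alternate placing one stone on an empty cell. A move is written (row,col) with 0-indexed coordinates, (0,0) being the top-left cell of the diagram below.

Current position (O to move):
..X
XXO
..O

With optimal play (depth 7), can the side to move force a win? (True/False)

[..X/XXO/..O] O move#1: (0,0):-1/O.X/XXO/..O*, (0,1):-1/.OX/XXO/..O, (2,0):-1/..X/XXO/O.O, (2,1):-1/..X/XXO/.OO
[O.X/XXO/..O] X move#2: (0,1):+1/OXX/XXO/..O*, (2,0):+1/O.X/XXO/X.O, (2,1):+1/O.X/XXO/.XO
[OXX/XXO/..O] O move#3: (2,0):-1/OXX/XXO/O.O*, (2,1):-1/OXX/XXO/.OO
[OXX/XXO/O.O] X move#4: (2,1):+1/OXX/XXO/OXO*
[OXX/XXO/OXO] end (terminal -1, O#5); searched ..X/XXO/..O to 7

O winning at [..X/XXO/..O]: False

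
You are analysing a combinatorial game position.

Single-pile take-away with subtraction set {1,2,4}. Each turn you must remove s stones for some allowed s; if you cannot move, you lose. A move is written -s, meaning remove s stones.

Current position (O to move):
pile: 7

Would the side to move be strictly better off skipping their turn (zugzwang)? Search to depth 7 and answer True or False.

ply 1, O at 7 | -1=+1→6*; -2=-1→5; -4=+1→3
ply 2, X at 6 | -1=-1→5*; -2=-1→4; -4=-1→2
ply 3, O at 5 | -1=-1→4; -2=+1→3*; -4=-1→1
ply 4, X at 3 | -1=-1→2*; -2=-1→1
ply 5, O at 2 | -1=-1→1; -2=+1→0*
ply 6: 0 is terminal -1 (X); from 7 depth 7
pass branch (X moves first from the same position):
  | ply 1, X at 7 | -1=+1→6*; -2=-1→5; -4=+1→3
  | ply 2, O at 6 | -1=-1→5*; -2=-1→4; -4=-1→2
  | ply 3, X at 5 | -1=-1→4; -2=+1→3*; -4=-1→1
  | ply 4, O at 3 | -1=-1→2*; -2=-1→1
  | ply 5, X at 2 | -1=-1→1; -2=+1→0*
  | ply 6: 0 is terminal -1 (O); from 7 depth 7
O moving scores +1; O passing scores -1

zugzwang(7, O) = False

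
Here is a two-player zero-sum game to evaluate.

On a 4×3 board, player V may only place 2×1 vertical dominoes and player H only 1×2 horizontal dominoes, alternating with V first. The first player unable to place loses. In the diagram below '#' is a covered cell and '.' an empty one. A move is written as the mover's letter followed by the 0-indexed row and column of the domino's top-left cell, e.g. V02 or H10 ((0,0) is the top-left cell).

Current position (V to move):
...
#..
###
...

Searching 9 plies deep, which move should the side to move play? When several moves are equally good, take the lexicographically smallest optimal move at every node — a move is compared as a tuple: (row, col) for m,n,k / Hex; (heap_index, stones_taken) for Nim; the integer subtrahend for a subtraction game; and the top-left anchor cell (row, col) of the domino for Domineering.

V's best at [.../#../###/...]: V01

p1 V@[.../#../###/...]: V01[.#./##./###/...]+1* V02[..#/#.#/###/...]-1
p2 H@[.#./##./###/...]: H30[.#./##./###/##.]-1* H31[.#./##./###/.##]-1
p3 V@[.#./##./###/##.]: V02[.##/###/###/##.]+1*
p4 H@[.##/###/###/##.] terminal -1; root [.../#../###/...] d9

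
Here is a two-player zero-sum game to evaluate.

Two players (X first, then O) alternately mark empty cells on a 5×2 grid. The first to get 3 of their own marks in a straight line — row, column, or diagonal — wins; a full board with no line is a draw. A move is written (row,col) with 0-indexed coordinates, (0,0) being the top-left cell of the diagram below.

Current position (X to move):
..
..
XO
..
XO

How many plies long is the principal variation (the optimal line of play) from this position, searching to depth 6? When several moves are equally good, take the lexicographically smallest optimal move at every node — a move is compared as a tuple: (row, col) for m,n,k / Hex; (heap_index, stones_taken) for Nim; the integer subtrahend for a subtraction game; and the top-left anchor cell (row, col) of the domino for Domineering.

PV length from [../../XO/../XO]: 1 ply

ply 1, X at ../../XO/../XO | (0,0)=-1→X./../XO/../XO; (0,1)=-1→.X/../XO/../XO; (1,0)=-1→../X./XO/../XO; (1,1)=-1→../.X/XO/../XO; (3,0)=+1→../../XO/X./XO*; (3,1)=+0→../../XO/.X/XO
ply 2: ../../XO/X./XO is terminal -1 (O); from ../../XO/../XO depth 6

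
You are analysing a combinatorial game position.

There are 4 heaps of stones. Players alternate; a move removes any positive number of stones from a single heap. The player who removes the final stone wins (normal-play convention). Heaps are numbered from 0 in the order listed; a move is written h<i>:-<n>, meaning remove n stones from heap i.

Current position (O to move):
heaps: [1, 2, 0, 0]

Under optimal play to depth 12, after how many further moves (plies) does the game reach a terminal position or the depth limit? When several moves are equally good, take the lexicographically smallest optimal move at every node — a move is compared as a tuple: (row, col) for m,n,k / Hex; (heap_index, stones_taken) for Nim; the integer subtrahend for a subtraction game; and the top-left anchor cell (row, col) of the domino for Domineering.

PV length from [(1,2,0,0)]: 3 plies

ply 1, O at (1,2,0,0) | h0:-1=-1→(0,2,0,0); h1:-1=+1→(1,1,0,0)*; h1:-2=-1→(1,0,0,0)
ply 2, X at (1,1,0,0) | h0:-1=-1→(0,1,0,0)*; h1:-1=-1→(1,0,0,0)
ply 3, O at (0,1,0,0) | h1:-1=+1→(0,0,0,0)*
ply 4: (0,0,0,0) is terminal -1 (X); from (1,2,0,0) depth 12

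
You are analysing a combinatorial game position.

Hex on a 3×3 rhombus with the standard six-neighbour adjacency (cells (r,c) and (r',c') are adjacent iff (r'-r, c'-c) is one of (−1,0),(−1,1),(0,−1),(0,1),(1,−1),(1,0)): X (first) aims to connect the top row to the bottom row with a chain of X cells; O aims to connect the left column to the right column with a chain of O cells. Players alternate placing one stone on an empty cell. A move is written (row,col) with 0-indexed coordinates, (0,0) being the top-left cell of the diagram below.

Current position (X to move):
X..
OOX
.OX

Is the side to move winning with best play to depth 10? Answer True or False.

X winning at [X../OOX/.OX]: True

ply 1, X at X../OOX/.OX | (0,1)=-1→XX./OOX/.OX; (0,2)=+1→X.X/OOX/.OX*; (2,0)=-1→X../OOX/XOX
ply 2: X.X/OOX/.OX is terminal -1 (O); from X../OOX/.OX depth 10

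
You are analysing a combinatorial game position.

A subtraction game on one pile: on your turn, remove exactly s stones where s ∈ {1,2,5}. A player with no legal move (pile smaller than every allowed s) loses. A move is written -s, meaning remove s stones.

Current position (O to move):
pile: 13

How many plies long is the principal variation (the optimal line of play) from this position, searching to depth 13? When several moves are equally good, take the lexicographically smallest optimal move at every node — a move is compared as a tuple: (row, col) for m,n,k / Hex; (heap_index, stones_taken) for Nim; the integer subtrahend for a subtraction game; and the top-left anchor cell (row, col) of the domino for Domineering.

[13] O move#1: -1:+1/12*, -2:-1/11, -5:-1/8
[12] X move#2: -1:-1/11*, -2:-1/10, -5:-1/7
[11] O move#3: -1:-1/10, -2:+1/9*, -5:+1/6
[9] X move#4: -1:-1/8*, -2:-1/7, -5:-1/4
[8] O move#5: -1:-1/7, -2:+1/6*, -5:+1/3
[6] X move#6: -1:-1/5*, -2:-1/4, -5:-1/1
[5] O move#7: -1:-1/4, -2:+1/3*, -5:+1/0
[3] X move#8: -1:-1/2*, -2:-1/1
[2] O move#9: -1:-1/1, -2:+1/0*
[0] end (terminal -1, X#10); searched 13 to 13

PV length from [13]: 9 plies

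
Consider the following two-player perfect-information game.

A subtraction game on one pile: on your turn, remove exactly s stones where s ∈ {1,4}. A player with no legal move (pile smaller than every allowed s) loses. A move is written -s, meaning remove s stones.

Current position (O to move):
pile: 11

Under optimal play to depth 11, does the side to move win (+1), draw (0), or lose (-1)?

value(11, O) = +1

[11] O move#1: -1:+1/10*, -4:+1/7
[10] X move#2: -1:-1/9*, -4:-1/6
[9] O move#3: -1:-1/8, -4:+1/5*
[5] X move#4: -1:-1/4*, -4:-1/1
[4] O move#5: -1:-1/3, -4:+1/0*
[0] end (terminal -1, X#6); searched 11 to 11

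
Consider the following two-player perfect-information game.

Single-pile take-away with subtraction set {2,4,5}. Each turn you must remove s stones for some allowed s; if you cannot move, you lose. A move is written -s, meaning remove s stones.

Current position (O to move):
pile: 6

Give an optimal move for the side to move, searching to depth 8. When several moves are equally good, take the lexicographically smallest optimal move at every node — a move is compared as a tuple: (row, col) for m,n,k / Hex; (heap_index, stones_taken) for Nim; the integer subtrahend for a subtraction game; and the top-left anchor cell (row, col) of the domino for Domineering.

O's best at [6]: -5

ply 1, O at 6 | -2=-1→4; -4=-1→2; -5=+1→1*
ply 2: 1 is terminal -1 (X); from 6 depth 8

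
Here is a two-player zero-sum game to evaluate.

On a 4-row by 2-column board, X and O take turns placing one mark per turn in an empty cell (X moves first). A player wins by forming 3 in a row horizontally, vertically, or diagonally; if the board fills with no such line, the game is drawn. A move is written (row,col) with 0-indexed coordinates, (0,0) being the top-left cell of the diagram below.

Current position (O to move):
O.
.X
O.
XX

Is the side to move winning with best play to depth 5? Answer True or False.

O winning at [O./.X/O./XX]: True

ply 1, O at O./.X/O./XX | (0,1)=-1→OO/.X/O./XX; (1,0)=+1→O./OX/O./XX*; (2,1)=+0→O./.X/OO/XX
ply 2: O./OX/O./XX is terminal -1 (X); from O./.X/O./XX depth 5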